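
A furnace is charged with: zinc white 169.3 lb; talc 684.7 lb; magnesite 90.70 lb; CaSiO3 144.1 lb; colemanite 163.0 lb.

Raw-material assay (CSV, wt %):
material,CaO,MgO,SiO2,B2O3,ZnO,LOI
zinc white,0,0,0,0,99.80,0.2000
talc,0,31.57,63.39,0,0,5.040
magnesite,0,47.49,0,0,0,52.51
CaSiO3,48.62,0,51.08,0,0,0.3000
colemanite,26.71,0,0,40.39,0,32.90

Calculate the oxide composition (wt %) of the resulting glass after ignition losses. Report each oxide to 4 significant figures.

Glass mass = 1115 lb (batch 1252 − LOI 136.5).
Composition: CaO 10.19%, MgO 23.24%, SiO2 45.52%, B2O3 5.903%, ZnO 15.15%

The whole derivation holds exact precision in all steps. Values along the way are shown, with 4-significant-figure rounding, alongside each step — a single rounding finalizes each reported figure. Derived quantities, which include the yield, the five compositions, the totals, glass mass, LOI, are re-derived in full precision, exactly as shown in the problem or answer text, starting from the weights at 1115 lb of glass.
Oxide-by-oxide delivered mass:
  CaO: 144.1·0.4862 + 163.0·0.2671 = 113.6 lb
  MgO: 684.7·0.3157 + 90.70·0.4749 = 259.2 lb
  SiO2: 684.7·0.6339 + 144.1·0.5108 = 507.6 lb
  B2O3: 163.0·0.4039 = 65.84 lb
  ZnO: 169.3·0.9980 = 169.0 lb
LOI: 169.3·0.002000 + 684.7·0.05040 + 90.70·0.5251 + 144.1·0.003000 + 163.0·0.3290 = 136.5 lb
Resulting glass, batch − LOI: 1252 − 136.5 = 1115 lb (= the summed oxide contributions)
percent by weight: oxide/glass ×100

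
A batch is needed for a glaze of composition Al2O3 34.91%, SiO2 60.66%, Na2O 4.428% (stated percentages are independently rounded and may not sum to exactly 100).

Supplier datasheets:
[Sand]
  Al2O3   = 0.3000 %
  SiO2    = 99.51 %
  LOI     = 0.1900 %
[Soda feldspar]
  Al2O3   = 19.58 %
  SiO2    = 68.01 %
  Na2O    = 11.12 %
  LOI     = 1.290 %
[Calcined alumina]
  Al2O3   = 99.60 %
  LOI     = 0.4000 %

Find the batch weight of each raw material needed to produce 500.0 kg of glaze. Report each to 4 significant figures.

Mid-chain values are shown rounded to 4 significant digits in the working — every computation maintains full float precision at all times — a single rounding finalizes each reported figure — all derived quantities (glass mass, totals, ignition loss, yield, three oxide percentages) are carried at exact precision from the batch weights for 500.0 kg of glass exactly as printed in the problem or answer text.
Target masses of each oxide per 500.0 kg glaze:
  Al2O3: 34.91% × 500.0 = 174.6 kg
  SiO2: 60.66% × 500.0 = 303.3 kg
  Na2O: 4.428% × 500.0 = 22.14 kg
A balance pass over the oxides, per the reported batch figures, on the stated basis (each sum matches its target mass given rounding of the digits):
  Al2O3: 168.7·0.003000 + 199.1·0.1958 + 135.6·0.9960 = 174.5 kg (target 174.6 kg)
  SiO2: 168.7·0.9951 + 199.1·0.6801 = 303.3 kg (target 303.3 kg)
  Na2O: 199.1·0.1112 = 22.14 kg (target 22.14 kg)
Auditing the glass mass value: net batch after ignition = 500.0 kg (the Σ of target masses is 500.0 kg; against the stated basis, 500.0 kg — rounding explains the deltas).
Batch total: Σ batch = 503.4 kg; LOI removed, Σ of batch·LOI: 3.431 kg; yield = glass ÷ total batch = 99.32%.

Batch per 500.0 kg glaze:
  Sand: 168.7 kg
  Soda feldspar: 199.1 kg
  Calcined alumina: 135.6 kg
Total batch = 503.4 kg; LOI loss = 3.431 kg; yield = 99.32%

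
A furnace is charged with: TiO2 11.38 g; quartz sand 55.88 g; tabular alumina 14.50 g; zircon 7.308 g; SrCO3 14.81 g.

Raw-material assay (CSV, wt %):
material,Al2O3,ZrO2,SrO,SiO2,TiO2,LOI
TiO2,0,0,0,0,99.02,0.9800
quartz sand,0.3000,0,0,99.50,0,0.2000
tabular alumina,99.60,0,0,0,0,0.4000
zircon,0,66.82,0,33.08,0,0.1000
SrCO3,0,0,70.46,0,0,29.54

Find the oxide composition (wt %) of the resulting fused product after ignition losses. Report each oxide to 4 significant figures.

In-progress results are printed, rounded to four significant digits, across the worked steps; every computation maintains full float precision throughout. Each reported number is rounded exactly once. All derived quantities are recomputed at exact precision (the five compositions, glass mass, the yield, totals, LOI) from the weighed amounts on 99.21 g of glass, as written in problem or answer.
Oxide-by-oxide delivered mass:
  Al2O3: 55.88·0.003000 + 14.50·0.9960 = 14.61 g
  ZrO2: 7.308·0.6682 = 4.883 g
  SrO: 14.81·0.7046 = 10.44 g
  SiO2: 55.88·0.9950 + 7.308·0.3308 = 58.02 g
  TiO2: 11.38·0.9902 = 11.27 g
LOI: 11.38·0.009800 + 55.88·0.002000 + 14.50·0.004000 + 7.308·0.001000 + 14.81·0.2954 = 4.663 g
Glass = total batch minus LOI = 103.9 − 4.663 = 99.21 g (matching Σ of the oxides)
wt % = 100 × oxide mass / glass mass

Glass mass = 99.21 g (batch 103.9 − LOI 4.663).
Composition: Al2O3 14.73%, ZrO2 4.922%, SrO 10.52%, SiO2 58.48%, TiO2 11.36%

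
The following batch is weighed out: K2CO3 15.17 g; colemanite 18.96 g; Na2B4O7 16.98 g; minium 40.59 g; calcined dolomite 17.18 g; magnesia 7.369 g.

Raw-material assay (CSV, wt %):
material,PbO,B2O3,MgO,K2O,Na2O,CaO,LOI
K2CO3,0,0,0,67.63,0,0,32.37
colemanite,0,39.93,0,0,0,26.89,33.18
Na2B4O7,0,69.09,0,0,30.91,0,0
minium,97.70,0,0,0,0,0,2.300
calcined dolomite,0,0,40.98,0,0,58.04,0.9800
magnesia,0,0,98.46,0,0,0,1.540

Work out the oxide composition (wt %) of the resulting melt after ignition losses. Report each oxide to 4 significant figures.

In-progress results are displayed (rounded to 4 significant figures) in the printout; exact precision is kept throughout. Each reported number takes just one rounding; the derived quantities, including totals, LOI, the yield, glass mass, six oxide percentages, are computed from the weighed amounts per 103.8 g of glass in full float precision, exactly as shown in either problem or answer.
Mass of each oxide from the mix:
  PbO: 40.59·0.9770 = 39.66 g
  B2O3: 18.96·0.3993 + 16.98·0.6909 = 19.30 g
  MgO: 17.18·0.4098 + 7.369·0.9846 = 14.30 g
  K2O: 15.17·0.6763 = 10.26 g
  Na2O: 16.98·0.3091 = 5.249 g
  CaO: 18.96·0.2689 + 17.18·0.5804 = 15.07 g
LOI: 15.17·0.3237 + 18.96·0.3318 + 40.59·0.02300 + 17.18·0.009800 + 7.369·0.01540 = 12.42 g
Glass = total batch minus LOI = 116.2 − 12.42 = 103.8 g (consistent with Σ oxide mass)
each wt % is 100 × oxide ÷ glass

Glass mass = 103.8 g (batch 116.2 − LOI 12.42).
Composition: PbO 38.19%, B2O3 18.59%, MgO 13.77%, K2O 9.881%, Na2O 5.055%, CaO 14.51%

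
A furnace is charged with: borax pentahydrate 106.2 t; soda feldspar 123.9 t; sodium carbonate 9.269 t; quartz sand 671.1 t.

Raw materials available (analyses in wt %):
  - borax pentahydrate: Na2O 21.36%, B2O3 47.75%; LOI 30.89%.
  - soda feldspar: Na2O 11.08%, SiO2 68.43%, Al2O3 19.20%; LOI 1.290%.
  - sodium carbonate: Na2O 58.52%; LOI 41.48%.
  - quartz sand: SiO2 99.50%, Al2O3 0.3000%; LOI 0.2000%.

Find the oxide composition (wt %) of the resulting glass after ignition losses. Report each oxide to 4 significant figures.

Glass mass = 870.9 t (batch 910.5 − LOI 39.59).
Composition: Na2O 4.804%, SiO2 86.41%, B2O3 5.823%, Al2O3 2.963%

All arithmetic runs at exact precision at every stage — in-progress results are printed rounded to 4 significant figures at each printed step; every reported number carries a single rounding — all derived quantities, which include the yield, the four compositions, net glass mass, totals, LOI, are rebuilt in full precision, as they appear in question or answer, from the batch weights per 870.9 t of glass.
Oxide-by-oxide delivered mass:
  Na2O: 106.2·0.2136 + 123.9·0.1108 + 9.269·0.5852 = 41.84 t
  SiO2: 123.9·0.6843 + 671.1·0.9950 = 752.5 t
  B2O3: 106.2·0.4775 = 50.71 t
  Al2O3: 123.9·0.1920 + 671.1·0.003000 = 25.80 t
LOI: 106.2·0.3089 + 123.9·0.01290 + 9.269·0.4148 + 671.1·0.002000 = 39.59 t
batch − LOI leaves glass = 910.5 − 39.59 = 870.9 t (consistent with Σ oxide mass)
percent by weight: oxide/glass ×100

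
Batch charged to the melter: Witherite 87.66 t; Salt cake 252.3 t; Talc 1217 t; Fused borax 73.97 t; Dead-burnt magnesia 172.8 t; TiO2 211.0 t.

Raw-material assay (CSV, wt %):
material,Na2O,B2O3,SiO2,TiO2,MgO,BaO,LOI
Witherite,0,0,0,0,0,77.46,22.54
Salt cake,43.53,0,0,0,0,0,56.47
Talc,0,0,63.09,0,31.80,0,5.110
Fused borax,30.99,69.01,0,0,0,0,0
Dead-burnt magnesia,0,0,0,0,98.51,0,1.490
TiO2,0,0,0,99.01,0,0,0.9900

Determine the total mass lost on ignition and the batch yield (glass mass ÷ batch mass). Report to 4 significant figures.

LOI loss = 229.1 t; glass = 1786 t; yield = 88.63%

Values along the way are shown, rounded to 4 significant figures, as written — full float precision is carried at each step; a single rounding yields each reported result. The derived quantities are rebuilt using the weight values per 1786 t of glass in full precision (the six compositions, totals, LOI, yield, net glass mass) as quoted within either problem or answer.
Material-by-material LOI:
  Witherite: 87.66 × 0.2254 = 19.76 t
  Salt cake: 252.3 × 0.5647 = 142.5 t
  Talc: 1217 × 0.05110 = 62.19 t
  Fused borax: 73.97 × 0 = 0 t
  Dead-burnt magnesia: 172.8 × 0.01490 = 2.575 t
  TiO2: 211.0 × 0.009900 = 2.089 t
Total LOI = 229.1 t
Glass = batch − LOI = 2015 − 229.1 = 1786 t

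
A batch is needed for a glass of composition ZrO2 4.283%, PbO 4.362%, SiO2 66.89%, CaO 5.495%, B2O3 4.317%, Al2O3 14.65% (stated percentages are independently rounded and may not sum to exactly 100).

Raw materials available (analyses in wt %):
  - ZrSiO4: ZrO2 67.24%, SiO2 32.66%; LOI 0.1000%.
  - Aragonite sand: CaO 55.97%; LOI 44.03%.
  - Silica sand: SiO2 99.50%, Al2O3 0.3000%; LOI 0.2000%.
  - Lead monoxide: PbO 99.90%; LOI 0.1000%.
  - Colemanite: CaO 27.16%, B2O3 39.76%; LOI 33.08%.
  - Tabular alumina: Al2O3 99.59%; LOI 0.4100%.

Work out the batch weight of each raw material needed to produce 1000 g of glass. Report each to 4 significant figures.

Mid-chain values are shown with 4-significant-digit rounding at each printed step. All arithmetic holds exact precision from start to finish. Each reported figure is rounded exactly once — all derived quantities (net glass mass, LOI, the totals, the yield, the six compositions) are computed starting from the weights on 1000 g of glass at exact precision, as quoted within problem or answer.
Target oxide masses per 1000 g glass:
  ZrO2: 4.283% × 1000 = 42.83 g
  PbO: 4.362% × 1000 = 43.62 g
  SiO2: 66.89% × 1000 = 668.9 g
  CaO: 5.495% × 1000 = 54.95 g
  B2O3: 4.317% × 1000 = 43.17 g
  Al2O3: 14.65% × 1000 = 146.5 g
A balance pass over the oxides, per the reported batch figures, on the stated basis (delivered sums recover each target modulo rounding of the values):
  ZrO2: 63.70·0.6724 = 42.83 g (target 42.83 g)
  PbO: 43.66·0.9990 = 43.62 g (target 43.62 g)
  SiO2: 63.70·0.3266 + 651.4·0.9950 = 668.9 g (target 668.9 g)
  CaO: 45.49·0.5597 + 108.6·0.2716 = 54.96 g (target 54.95 g)
  B2O3: 108.6·0.3976 = 43.18 g (target 43.17 g)
  Al2O3: 651.4·0.003000 + 145.1·0.9959 = 146.5 g (target 146.5 g)
The glass-mass cross-check: batch Σ − ignition loss = 1000 g (per-oxide target masses sum to 1000 g; against the stated basis, 1000 g — rounding explains the deltas).
Summing the batch: Σ batch = 1058 g; LOI loss = Σ batch·LOI = 57.96 g; as yield: glass ÷ batch → 94.52%.

Batch per 1000 g glass:
  ZrSiO4: 63.70 g
  Aragonite sand: 45.49 g
  Silica sand: 651.4 g
  Lead monoxide: 43.66 g
  Colemanite: 108.6 g
  Tabular alumina: 145.1 g
Total batch = 1058 g; LOI loss = 57.96 g; yield = 94.52%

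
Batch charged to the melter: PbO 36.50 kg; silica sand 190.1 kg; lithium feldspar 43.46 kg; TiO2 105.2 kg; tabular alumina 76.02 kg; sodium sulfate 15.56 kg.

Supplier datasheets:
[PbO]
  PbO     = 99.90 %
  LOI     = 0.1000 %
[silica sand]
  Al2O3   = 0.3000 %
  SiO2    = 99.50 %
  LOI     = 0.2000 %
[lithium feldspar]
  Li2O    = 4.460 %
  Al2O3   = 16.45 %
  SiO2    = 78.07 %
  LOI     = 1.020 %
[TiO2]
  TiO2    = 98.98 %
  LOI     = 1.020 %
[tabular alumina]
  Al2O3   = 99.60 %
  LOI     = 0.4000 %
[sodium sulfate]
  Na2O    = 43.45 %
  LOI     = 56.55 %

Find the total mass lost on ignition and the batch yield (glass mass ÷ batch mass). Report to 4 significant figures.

LOI loss = 11.04 kg; glass = 455.8 kg; yield = 97.64%

Full float precision is kept through every step. Working values are displayed (rounded to 4 significant digits) between the steps; a single rounding produces each reported value — the derived quantities (ignition loss, glass mass, the totals, six oxide percentages, the yield) are computed from the batch weights per 455.8 kg of glass in full float precision, as they appear in the problem or the answer.
Loss on ignition, line by line:
  PbO: 36.50 × 0.001000 = 0.03650 kg
  silica sand: 190.1 × 0.002000 = 0.3802 kg
  lithium feldspar: 43.46 × 0.01020 = 0.4433 kg
  TiO2: 105.2 × 0.01020 = 1.073 kg
  tabular alumina: 76.02 × 0.004000 = 0.3041 kg
  sodium sulfate: 15.56 × 0.5655 = 8.799 kg
Total LOI = 11.04 kg
Glass = batch − LOI = 466.8 − 11.04 = 455.8 kg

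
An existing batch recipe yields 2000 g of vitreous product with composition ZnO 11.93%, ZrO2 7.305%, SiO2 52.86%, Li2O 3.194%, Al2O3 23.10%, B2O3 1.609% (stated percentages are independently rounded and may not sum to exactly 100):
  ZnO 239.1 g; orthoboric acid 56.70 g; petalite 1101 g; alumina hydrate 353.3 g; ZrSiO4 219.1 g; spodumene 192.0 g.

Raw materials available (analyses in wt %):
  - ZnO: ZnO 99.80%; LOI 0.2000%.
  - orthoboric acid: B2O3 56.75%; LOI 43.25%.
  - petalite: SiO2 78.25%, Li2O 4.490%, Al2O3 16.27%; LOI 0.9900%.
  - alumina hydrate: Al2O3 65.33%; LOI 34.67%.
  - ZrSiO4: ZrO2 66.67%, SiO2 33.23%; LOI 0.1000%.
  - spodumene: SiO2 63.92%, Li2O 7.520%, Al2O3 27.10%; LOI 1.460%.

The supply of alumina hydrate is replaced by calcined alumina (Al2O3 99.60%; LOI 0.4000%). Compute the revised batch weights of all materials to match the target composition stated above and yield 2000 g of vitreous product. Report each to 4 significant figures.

Mid-chain values appear, with 4-significant-digit rounding, alongside each step; the working math maintains full precision in every operation — exactly one rounding lands on each reported number; all derived quantities, which include six oxide percentages, the yield, net glass mass, LOI, the totals, are rebuilt at full precision, exactly as printed in the problem or the answer, from the weighed amounts per 2000 g of glass.
Oxide mass targets, per 2000 g vitreous product:
  ZnO: 11.93% × 2000 = 238.6 g
  ZrO2: 7.305% × 2000 = 146.1 g
  SiO2: 52.86% × 2000 = 1057 g
  Li2O: 3.194% × 2000 = 63.88 g
  Al2O3: 23.10% × 2000 = 462.0 g
  B2O3: 1.609% × 2000 = 32.18 g
Per-oxide balance check with the batch weights as given, for the quoted basis mass (sum by sum, the targets are met given rounding of the digits):
  ZnO: 239.1·0.9980 = 238.6 g (target 238.6 g)
  ZrO2: 219.1·0.6667 = 146.1 g (target 146.1 g)
  SiO2: 1101·0.7825 + 219.1·0.3323 + 192.0·0.6392 = 1057 g (target 1057 g)
  Li2O: 1101·0.04490 + 192.0·0.07520 = 63.87 g (target 63.88 g)
  Al2O3: 1101·0.1627 + 231.7·0.9960 + 192.0·0.2710 = 461.9 g (target 462.0 g)
  B2O3: 56.70·0.5675 = 32.18 g (target 32.18 g)
Auditing the glass mass value: batch Σ − ignition loss = 2000 g (summing oxide targets gives 2000 g; the stated basis being 2000 g — any gap is answer rounding).
Whole-batch sum: Σ batch = 2040 g; loss to ignition Σ batch·LOI = 39.85 g; the yield ratio, glass ÷ batch: 98.05%.

Revised batch per 2000 g vitreous product:
  ZnO: 239.1 g
  orthoboric acid: 56.70 g
  petalite: 1101 g
  calcined alumina: 231.7 g
  ZrSiO4: 219.1 g
  spodumene: 192.0 g
Total batch = 2040 g; LOI loss = 39.85 g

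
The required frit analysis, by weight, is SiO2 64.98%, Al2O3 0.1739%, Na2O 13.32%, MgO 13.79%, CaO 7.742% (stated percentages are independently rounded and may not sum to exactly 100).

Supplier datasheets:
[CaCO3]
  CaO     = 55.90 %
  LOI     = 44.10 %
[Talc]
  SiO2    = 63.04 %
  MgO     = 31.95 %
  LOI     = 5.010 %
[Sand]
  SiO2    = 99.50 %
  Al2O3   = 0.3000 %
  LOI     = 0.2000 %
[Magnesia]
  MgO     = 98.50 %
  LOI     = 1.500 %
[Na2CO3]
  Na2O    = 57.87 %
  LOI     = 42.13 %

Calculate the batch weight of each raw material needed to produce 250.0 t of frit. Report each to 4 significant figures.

All internal work keeps full float precision from start to finish. Working values appear rounded to 4 significant digits alongside each step; each reported figure is rounded exactly once — the derived quantities (LOI, glass mass, yield, the totals, the five compositions) are re-derived starting from the weights on 250.0 t of glass in full precision, exactly as shown in the question or the answer.
Target masses of each oxide per 250.0 t frit:
  SiO2: 64.98% × 250.0 = 162.5 t
  Al2O3: 0.1739% × 250.0 = 0.4348 t
  Na2O: 13.32% × 250.0 = 33.30 t
  MgO: 13.79% × 250.0 = 34.48 t
  CaO: 7.742% × 250.0 = 19.36 t
Mass-balance tally per oxide from the weights as reported, per the basis as stated (sums match the target masses up to rounding of the answer):
  SiO2: 28.96·0.6304 + 144.9·0.9950 = 162.4 t (target 162.5 t)
  Al2O3: 144.9·0.003000 = 0.4347 t (target 0.4348 t)
  Na2O: 57.54·0.5787 = 33.30 t (target 33.30 t)
  MgO: 28.96·0.3195 + 25.61·0.9850 = 34.48 t (target 34.48 t)
  CaO: 34.62·0.5590 = 19.35 t (target 19.36 t)
The glass-mass cross-check: batch total minus LOI = 250.0 t (the Σ of target masses is 250.0 t; the stated basis being 250.0 t — differing by rounding only).
Summing the batch: Σ batch = 291.6 t; LOI removed, Σ of batch·LOI: 41.63 t; the yield ratio, glass ÷ batch: 85.72%.

Batch per 250.0 t frit:
  CaCO3: 34.62 t
  Talc: 28.96 t
  Sand: 144.9 t
  Magnesia: 25.61 t
  Na2CO3: 57.54 t
Total batch = 291.6 t; LOI loss = 41.63 t; yield = 85.72%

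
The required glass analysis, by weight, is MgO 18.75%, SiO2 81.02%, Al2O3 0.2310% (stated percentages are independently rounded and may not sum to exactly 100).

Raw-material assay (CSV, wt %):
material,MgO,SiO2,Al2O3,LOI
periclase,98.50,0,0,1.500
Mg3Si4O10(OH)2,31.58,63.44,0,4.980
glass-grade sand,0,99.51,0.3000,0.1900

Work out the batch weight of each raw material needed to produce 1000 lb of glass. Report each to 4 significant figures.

Batch per 1000 lb glass:
  periclase: 168.1 lb
  Mg3Si4O10(OH)2: 69.31 lb
  glass-grade sand: 770.0 lb
Total batch = 1007 lb; LOI loss = 7.436 lb; yield = 99.26%

In-progress results are displayed rounded to four significant figures alongside each step; all arithmetic runs at full float precision all the way through; every reported value is rounded only once; the derived quantities, which include ignition loss, the totals, the three compositions, glass mass, yield, are rebuilt at exact precision, exactly as printed in either problem or answer, using the weight values on 1000 lb of glass.
Oxide-by-oxide targets in 1000 lb glass:
  MgO: 18.75% × 1000 = 187.5 lb
  SiO2: 81.02% × 1000 = 810.2 lb
  Al2O3: 0.2310% × 1000 = 2.310 lb
Checking each oxide sum per the reported batch figures, under the basis named above (every target is met by its sum within answer rounding):
  MgO: 168.1·0.9850 + 69.31·0.3158 = 187.5 lb (target 187.5 lb)
  SiO2: 69.31·0.6344 + 770.0·0.9951 = 810.2 lb (target 810.2 lb)
  Al2O3: 770.0·0.003000 = 2.310 lb (target 2.310 lb)
The glass-mass cross-check: batch Σ − ignition loss = 1000 lb (per-oxide target masses sum to 1000 lb; basis as stated: 1000 lb — gaps are rounding artifacts).
Adding the batch up: Σ batch = 1007 lb; LOI removed, Σ of batch·LOI: 7.436 lb; the yield ratio, glass ÷ batch: 99.26%.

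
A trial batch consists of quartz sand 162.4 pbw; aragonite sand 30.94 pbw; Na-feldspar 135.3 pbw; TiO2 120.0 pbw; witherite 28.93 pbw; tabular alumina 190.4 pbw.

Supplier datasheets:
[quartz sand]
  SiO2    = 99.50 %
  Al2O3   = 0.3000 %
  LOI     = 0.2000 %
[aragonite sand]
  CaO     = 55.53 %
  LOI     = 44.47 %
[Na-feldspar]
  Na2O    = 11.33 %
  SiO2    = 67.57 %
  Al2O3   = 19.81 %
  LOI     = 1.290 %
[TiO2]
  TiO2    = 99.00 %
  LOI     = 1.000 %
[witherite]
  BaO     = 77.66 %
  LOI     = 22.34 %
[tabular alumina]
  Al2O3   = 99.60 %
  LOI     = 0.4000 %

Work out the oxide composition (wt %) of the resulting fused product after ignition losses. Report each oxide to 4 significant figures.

The working math carries full precision in every operation; in-progress results are displayed, rounded to 4 significant figures, in the printout. Every reported figure takes a single rounding — derived quantities, which include net glass mass, the yield, six oxide percentages, the totals, LOI, are carried at exact precision, as written in the problem or answer text, using the weight values on 643.7 pbw of glass.
Oxide-by-oxide delivered mass:
  Na2O: 135.3·0.1133 = 15.33 pbw
  BaO: 28.93·0.7766 = 22.47 pbw
  SiO2: 162.4·0.9950 + 135.3·0.6757 = 253.0 pbw
  Al2O3: 162.4·0.003000 + 135.3·0.1981 + 190.4·0.9960 = 216.9 pbw
  CaO: 30.94·0.5553 = 17.18 pbw
  TiO2: 120.0·0.9900 = 118.8 pbw
LOI: 162.4·0.002000 + 30.94·0.4447 + 135.3·0.01290 + 120.0·0.01000 + 28.93·0.2234 + 190.4·0.004000 = 24.25 pbw
Resulting glass, batch − LOI: 668.0 − 24.25 = 643.7 pbw (matching Σ of the oxides)
each wt % is 100 × oxide ÷ glass

Glass mass = 643.7 pbw (batch 668.0 − LOI 24.25).
Composition: Na2O 2.381%, BaO 3.490%, SiO2 39.30%, Al2O3 33.70%, CaO 2.669%, TiO2 18.46%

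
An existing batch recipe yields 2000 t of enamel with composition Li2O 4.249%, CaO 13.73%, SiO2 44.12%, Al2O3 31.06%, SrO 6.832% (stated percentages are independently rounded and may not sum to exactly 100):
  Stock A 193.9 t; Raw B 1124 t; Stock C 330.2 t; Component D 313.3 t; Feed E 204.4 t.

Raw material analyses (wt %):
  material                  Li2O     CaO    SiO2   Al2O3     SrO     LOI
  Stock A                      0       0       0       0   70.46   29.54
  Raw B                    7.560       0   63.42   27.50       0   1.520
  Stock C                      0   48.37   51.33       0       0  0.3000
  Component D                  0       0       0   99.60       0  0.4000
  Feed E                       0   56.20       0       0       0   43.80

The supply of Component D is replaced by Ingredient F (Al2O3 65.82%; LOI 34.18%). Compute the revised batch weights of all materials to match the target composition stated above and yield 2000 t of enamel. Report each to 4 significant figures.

Each numeric step carries full float precision all the way through — the intermediate values are displayed (rounded to four significant figures) as written — every reported number is rounded once only — derived quantities, including the yield, the totals, the five compositions, glass mass, LOI, are recomputed from the weighed amounts for 2000 t of glass in full precision exactly as shown in the problem or the answer.
The oxide mass targets at 2000 t enamel:
  Li2O: 4.249% × 2000 = 84.98 t
  CaO: 13.73% × 2000 = 274.6 t
  SiO2: 44.12% × 2000 = 882.4 t
  Al2O3: 31.06% × 2000 = 621.2 t
  SrO: 6.832% × 2000 = 136.6 t
Balance tally, oxide-wise, using the reported weights, at the basis given (sum by sum, the targets are met once rounding is allowed for):
  Li2O: 1124·0.07560 = 84.97 t (target 84.98 t)
  CaO: 330.2·0.4837 + 204.4·0.5620 = 274.6 t (target 274.6 t)
  SiO2: 1124·0.6342 + 330.2·0.5133 = 882.3 t (target 882.4 t)
  Al2O3: 1124·0.2750 + 474.1·0.6582 = 621.2 t (target 621.2 t)
  SrO: 193.9·0.7046 = 136.6 t (target 136.6 t)
Glass mass check: the batch minus its LOI: 2000 t (per-oxide target masses sum to 2000 t; versus the stated basis of 2000 t — a pure rounding effect).
Batch grand total — Σ batch = 2327 t; LOI loss = Σ batch·LOI = 326.9 t; yield, glass over the total, = 85.95%.

Revised batch per 2000 t enamel:
  Stock A: 193.9 t
  Raw B: 1124 t
  Stock C: 330.2 t
  Ingredient F: 474.1 t
  Feed E: 204.4 t
Total batch = 2327 t; LOI loss = 326.9 t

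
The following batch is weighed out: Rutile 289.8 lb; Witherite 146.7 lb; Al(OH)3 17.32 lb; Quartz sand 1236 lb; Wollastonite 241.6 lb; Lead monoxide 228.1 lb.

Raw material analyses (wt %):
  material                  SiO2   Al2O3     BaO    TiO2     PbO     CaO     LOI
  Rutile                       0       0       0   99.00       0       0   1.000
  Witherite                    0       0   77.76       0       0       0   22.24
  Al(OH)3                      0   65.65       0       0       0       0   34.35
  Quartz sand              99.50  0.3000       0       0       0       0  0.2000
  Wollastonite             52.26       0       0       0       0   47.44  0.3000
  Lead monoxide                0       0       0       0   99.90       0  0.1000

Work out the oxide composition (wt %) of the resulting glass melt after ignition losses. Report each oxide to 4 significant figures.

Intermediates are printed, rounded to four significant figures, on the page — full precision is kept through the solve; every reported figure takes a single rounding. The derived quantities (glass mass, LOI, the totals, yield, the six compositions) are rebuilt at full precision from the batch weights at 2115 lb of glass, exactly as shown in the problem or the answer.
Mass of each oxide from the mix:
  SiO2: 1236·0.9950 + 241.6·0.5226 = 1356 lb
  Al2O3: 17.32·0.6565 + 1236·0.003000 = 15.08 lb
  BaO: 146.7·0.7776 = 114.1 lb
  TiO2: 289.8·0.9900 = 286.9 lb
  PbO: 228.1·0.9990 = 227.9 lb
  CaO: 241.6·0.4744 = 114.6 lb
LOI: 289.8·0.01000 + 146.7·0.2224 + 17.32·0.3435 + 1236·0.002000 + 241.6·0.003000 + 228.1·0.001000 = 44.90 lb
The glass mass, total less LOI, = 2160 − 44.90 = 2115 lb (= Σ oxide masses)
percent share: oxide ÷ glass, ×100

Glass mass = 2115 lb (batch 2160 − LOI 44.90).
Composition: SiO2 64.13%, Al2O3 0.7131%, BaO 5.395%, TiO2 13.57%, PbO 10.78%, CaO 5.420%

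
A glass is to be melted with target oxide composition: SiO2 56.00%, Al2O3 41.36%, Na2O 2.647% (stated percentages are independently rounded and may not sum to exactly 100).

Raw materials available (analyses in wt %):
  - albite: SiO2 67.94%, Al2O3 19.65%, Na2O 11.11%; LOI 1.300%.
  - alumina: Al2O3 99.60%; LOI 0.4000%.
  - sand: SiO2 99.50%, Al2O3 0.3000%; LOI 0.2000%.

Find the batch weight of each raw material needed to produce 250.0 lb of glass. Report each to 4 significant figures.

Batch per 250.0 lb glass:
  albite: 59.56 lb
  alumina: 91.76 lb
  sand: 100.0 lb
Total batch = 251.3 lb; LOI loss = 1.341 lb; yield = 99.47%

In-progress results are displayed rounded off to 4 significant figures at each printed step. Each numeric step keeps exact precision all the way through — a single rounding produces each reported value — the derived quantities, which include totals, yield, three oxide percentages, LOI, glass mass, are rebuilt in full precision, as given in either problem or answer, using the weight values per 250.0 lb of glass.
Oxide-by-oxide targets in 250.0 lb glass:
  SiO2: 56.00% × 250.0 = 140.0 lb
  Al2O3: 41.36% × 250.0 = 103.4 lb
  Na2O: 2.647% × 250.0 = 6.618 lb
Mass-balance tally per oxide with the batch weights as given, on the stated basis (sum by sum, the targets are met up to rounding of the answer):
  SiO2: 59.56·0.6794 + 100.0·0.9950 = 140.0 lb (target 140.0 lb)
  Al2O3: 59.56·0.1965 + 91.76·0.9960 + 100.0·0.003000 = 103.4 lb (target 103.4 lb)
  Na2O: 59.56·0.1111 = 6.617 lb (target 6.618 lb)
Glass mass check: net batch after ignition = 250.0 lb (targets for the oxides total 250.0 lb; basis as stated: 250.0 lb — deltas are rounding alone).
Summing the batch: Σ batch = 251.3 lb; ignition loss, Σ(batch × LOI) = 1.341 lb; glass ÷ batch gives a yield of 99.47%.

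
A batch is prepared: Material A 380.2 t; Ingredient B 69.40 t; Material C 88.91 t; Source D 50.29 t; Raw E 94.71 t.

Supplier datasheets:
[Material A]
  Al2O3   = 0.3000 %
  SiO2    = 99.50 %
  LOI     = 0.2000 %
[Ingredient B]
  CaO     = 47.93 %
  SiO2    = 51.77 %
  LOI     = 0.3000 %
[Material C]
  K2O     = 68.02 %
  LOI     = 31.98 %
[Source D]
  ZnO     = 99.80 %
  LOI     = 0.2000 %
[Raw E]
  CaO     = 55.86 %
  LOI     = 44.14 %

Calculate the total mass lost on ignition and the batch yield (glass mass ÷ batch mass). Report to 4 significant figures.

The intermediate values are printed (rounded to 4 significant figures) between the steps; the whole derivation holds exact precision at every stage — every reported number is rounded just once; the derived quantities (the yield, glass mass, five oxide percentages, the totals, ignition loss) are rebuilt in exact precision from the weighed amounts on 612.2 t of glass as they appear in question or answer.
Material-by-material LOI:
  Material A: 380.2 × 0.002000 = 0.7604 t
  Ingredient B: 69.40 × 0.003000 = 0.2082 t
  Material C: 88.91 × 0.3198 = 28.43 t
  Source D: 50.29 × 0.002000 = 0.1006 t
  Raw E: 94.71 × 0.4414 = 41.80 t
Total LOI = 71.31 t
Glass = batch − LOI = 683.5 − 71.31 = 612.2 t

LOI loss = 71.31 t; glass = 612.2 t; yield = 89.57%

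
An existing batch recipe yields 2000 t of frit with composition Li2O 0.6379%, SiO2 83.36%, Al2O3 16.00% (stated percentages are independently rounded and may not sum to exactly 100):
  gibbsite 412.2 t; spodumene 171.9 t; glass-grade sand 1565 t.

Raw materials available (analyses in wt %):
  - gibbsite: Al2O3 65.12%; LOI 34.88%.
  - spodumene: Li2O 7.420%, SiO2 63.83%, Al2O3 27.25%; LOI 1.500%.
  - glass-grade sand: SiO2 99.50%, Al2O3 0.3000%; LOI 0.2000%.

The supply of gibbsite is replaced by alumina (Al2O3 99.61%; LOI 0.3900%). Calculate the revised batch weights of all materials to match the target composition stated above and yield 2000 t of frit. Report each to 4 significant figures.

All arithmetic holds full float precision from start to finish. Mid-chain values are displayed (rounded to four significant figures) within the worked lines. Every reported result is rounded just once; the derived quantities are recomputed in exact precision (glass mass, the yield, ignition loss, totals, three oxide percentages) from the weighed amounts per 2000 t of glass exactly as shown in question or answer.
Target oxide masses per 2000 t frit:
  Li2O: 0.6379% × 2000 = 12.76 t
  SiO2: 83.36% × 2000 = 1667 t
  Al2O3: 16.00% × 2000 = 320.0 t
Mass-balance tally per oxide on the weights just shown, against the basis in use (sum by sum, the targets are met up to rounding of the answer):
  Li2O: 171.9·0.07420 = 12.75 t (target 12.76 t)
  SiO2: 171.9·0.6383 + 1565·0.9950 = 1667 t (target 1667 t)
  Al2O3: 269.5·0.9961 + 171.9·0.2725 + 1565·0.003000 = 320.0 t (target 320.0 t)
Glass-mass sanity pass: batch Σ − ignition loss = 2000 t (oxide target masses add up to 2000 t; basis as stated: 2000 t — rounding explains the deltas).
Batch grand total — Σ batch = 2006 t; LOI removed, Σ of batch·LOI: 6.760 t; yield, glass over the total, = 99.66%.

Revised batch per 2000 t frit:
  alumina: 269.5 t
  spodumene: 171.9 t
  glass-grade sand: 1565 t
Total batch = 2006 t; LOI loss = 6.760 t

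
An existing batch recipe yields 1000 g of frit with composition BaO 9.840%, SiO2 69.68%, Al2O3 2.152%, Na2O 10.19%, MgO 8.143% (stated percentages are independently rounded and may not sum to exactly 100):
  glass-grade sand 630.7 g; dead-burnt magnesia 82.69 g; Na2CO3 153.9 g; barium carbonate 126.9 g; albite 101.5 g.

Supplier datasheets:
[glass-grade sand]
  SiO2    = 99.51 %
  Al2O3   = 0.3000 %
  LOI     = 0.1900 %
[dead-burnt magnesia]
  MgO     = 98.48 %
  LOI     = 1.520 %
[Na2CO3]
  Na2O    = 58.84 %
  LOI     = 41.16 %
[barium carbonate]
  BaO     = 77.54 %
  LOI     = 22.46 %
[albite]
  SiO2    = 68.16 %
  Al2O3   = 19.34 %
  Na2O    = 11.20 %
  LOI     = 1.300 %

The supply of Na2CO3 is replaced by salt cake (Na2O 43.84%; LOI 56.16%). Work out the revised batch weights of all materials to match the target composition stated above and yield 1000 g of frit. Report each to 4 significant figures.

The working math holds exact precision end to end; working values are shown with 4-significant-digit rounding at each printed step — exactly one rounding goes into each reported number — all derived quantities, which include the yield, net glass mass, five oxide percentages, totals, ignition loss, are rebuilt at full precision, precisely as stated by question or answer, from the weighed amounts on 1000 g of glass.
Target masses of each oxide per 1000 g frit:
  BaO: 9.840% × 1000 = 98.40 g
  SiO2: 69.68% × 1000 = 696.8 g
  Al2O3: 2.152% × 1000 = 21.52 g
  Na2O: 10.19% × 1000 = 101.9 g
  MgO: 8.143% × 1000 = 81.43 g
Mass-balance tally per oxide from the weights as reported, against the basis in use (delivered sums recover each target net of answer rounding effects):
  BaO: 126.9·0.7754 = 98.40 g (target 98.40 g)
  SiO2: 630.7·0.9951 + 101.5·0.6816 = 696.8 g (target 696.8 g)
  Al2O3: 630.7·0.003000 + 101.5·0.1934 = 21.52 g (target 21.52 g)
  Na2O: 206.5·0.4384 + 101.5·0.1120 = 101.9 g (target 101.9 g)
  MgO: 82.69·0.9848 = 81.43 g (target 81.43 g)
Consistency of the glass mass: total batch − LOI = 1000 g (the Σ of target masses is 1000 g; with the basis standing at 1000 g — rounding explains the deltas).
Whole-batch sum: Σ batch = 1148 g; Σ batch·LOI gives LOI loss = 148.2 g; the yield ratio, glass ÷ batch: 87.09%.

Revised batch per 1000 g frit:
  glass-grade sand: 630.7 g
  dead-burnt magnesia: 82.69 g
  salt cake: 206.5 g
  barium carbonate: 126.9 g
  albite: 101.5 g
Total batch = 1148 g; LOI loss = 148.2 g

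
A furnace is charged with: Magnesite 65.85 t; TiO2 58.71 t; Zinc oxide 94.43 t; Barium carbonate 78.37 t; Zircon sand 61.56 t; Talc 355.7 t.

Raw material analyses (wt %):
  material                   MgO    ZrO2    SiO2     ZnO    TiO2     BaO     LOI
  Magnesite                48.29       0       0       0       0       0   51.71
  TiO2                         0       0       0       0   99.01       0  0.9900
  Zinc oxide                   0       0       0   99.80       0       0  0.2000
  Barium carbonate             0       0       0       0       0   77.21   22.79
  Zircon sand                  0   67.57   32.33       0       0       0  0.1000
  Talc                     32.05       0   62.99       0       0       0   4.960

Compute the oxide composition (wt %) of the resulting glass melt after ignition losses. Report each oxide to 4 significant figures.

Each numeric step keeps exact precision in all steps — mid-chain values are printed with 4-significant-figure rounding between the steps. Each reported number includes exactly one rounding. The derived quantities are rebuilt at full precision (six oxide percentages, yield, LOI, totals, glass mass) from the batch weights for 644.2 t of glass exactly as shown in the problem or answer text.
Per-oxide mass from batch:
  MgO: 65.85·0.4829 + 355.7·0.3205 = 145.8 t
  ZrO2: 61.56·0.6757 = 41.60 t
  SiO2: 61.56·0.3233 + 355.7·0.6299 = 244.0 t
  ZnO: 94.43·0.9980 = 94.24 t
  TiO2: 58.71·0.9901 = 58.13 t
  BaO: 78.37·0.7721 = 60.51 t
LOI: 65.85·0.5171 + 58.71·0.009900 + 94.43·0.002000 + 78.37·0.2279 + 61.56·0.001000 + 355.7·0.04960 = 70.39 t
Net of LOI, the glass mass = 714.6 − 70.39 = 644.2 t (the oxide masses sum to this)
wt % = 100 × oxide mass / glass mass

Glass mass = 644.2 t (batch 714.6 − LOI 70.39).
Composition: MgO 22.63%, ZrO2 6.457%, SiO2 37.87%, ZnO 14.63%, TiO2 9.023%, BaO 9.392%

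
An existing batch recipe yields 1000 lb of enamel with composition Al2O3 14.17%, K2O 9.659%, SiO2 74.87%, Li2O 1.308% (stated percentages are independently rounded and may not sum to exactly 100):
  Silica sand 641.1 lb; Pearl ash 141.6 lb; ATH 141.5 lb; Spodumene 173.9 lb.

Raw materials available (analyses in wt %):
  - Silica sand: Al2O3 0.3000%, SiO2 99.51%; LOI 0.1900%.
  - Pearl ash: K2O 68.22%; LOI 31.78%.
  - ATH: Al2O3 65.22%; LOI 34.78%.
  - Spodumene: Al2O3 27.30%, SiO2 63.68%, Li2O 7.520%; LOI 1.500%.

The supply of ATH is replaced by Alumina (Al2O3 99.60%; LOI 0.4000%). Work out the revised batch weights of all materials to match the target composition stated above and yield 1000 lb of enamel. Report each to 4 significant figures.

Revised batch per 1000 lb enamel:
  Silica sand: 641.1 lb
  Pearl ash: 141.6 lb
  Alumina: 92.66 lb
  Spodumene: 173.9 lb
Total batch = 1049 lb; LOI loss = 49.20 lb

Full float precision is maintained end to end. Working values are printed rounded off to 4 significant figures in the printout — every reported value carries a single rounding; derived quantities (yield, totals, net glass mass, the four compositions, LOI) are recomputed in full float precision using the weight values for 1000 lb of glass precisely as stated by problem or answer.
Per-oxide target masses for 1000 lb enamel:
  Al2O3: 14.17% × 1000 = 141.7 lb
  K2O: 9.659% × 1000 = 96.59 lb
  SiO2: 74.87% × 1000 = 748.7 lb
  Li2O: 1.308% × 1000 = 13.08 lb
Balance tally, oxide-wise, per the reported batch figures, versus the basis set out (target by target, the sums agree modulo rounding of the values):
  Al2O3: 641.1·0.003000 + 92.66·0.9960 + 173.9·0.2730 = 141.7 lb (target 141.7 lb)
  K2O: 141.6·0.6822 = 96.60 lb (target 96.59 lb)
  SiO2: 641.1·0.9951 + 173.9·0.6368 = 748.7 lb (target 748.7 lb)
  Li2O: 173.9·0.07520 = 13.08 lb (target 13.08 lb)
Consistency of the glass mass: the batch minus its LOI: 1000 lb (per-oxide target masses sum to 1000 lb; the stated basis being 1000 lb — deltas are rounding alone).
Whole-batch sum: Σ batch = 1049 lb; LOI loss = Σ batch·LOI = 49.20 lb; glass ÷ batch gives a yield of 95.31%.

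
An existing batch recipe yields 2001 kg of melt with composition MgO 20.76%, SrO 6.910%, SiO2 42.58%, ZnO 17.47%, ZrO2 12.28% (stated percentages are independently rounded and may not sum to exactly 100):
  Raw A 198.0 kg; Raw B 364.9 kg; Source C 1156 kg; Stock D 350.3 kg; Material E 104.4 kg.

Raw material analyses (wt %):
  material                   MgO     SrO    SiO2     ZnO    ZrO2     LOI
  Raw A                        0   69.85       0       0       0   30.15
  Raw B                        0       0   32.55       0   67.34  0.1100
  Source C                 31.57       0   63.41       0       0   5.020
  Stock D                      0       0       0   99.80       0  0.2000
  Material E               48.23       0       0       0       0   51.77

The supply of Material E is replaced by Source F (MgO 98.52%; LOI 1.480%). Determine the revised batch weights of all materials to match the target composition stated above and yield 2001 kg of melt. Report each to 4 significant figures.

The working math maintains full precision from start to finish. In-progress results are printed with 4-significant-figure rounding in the working — exactly one rounding is applied to every reported number. Derived quantities (totals, the five compositions, LOI, net glass mass, yield) are carried at full float precision using the weight values on 2001 kg of glass exactly as shown in either problem or answer.
Oxide mass targets, per 2001 kg melt:
  MgO: 20.76% × 2001 = 415.4 kg
  SrO: 6.910% × 2001 = 138.3 kg
  SiO2: 42.58% × 2001 = 852.0 kg
  ZnO: 17.47% × 2001 = 349.6 kg
  ZrO2: 12.28% × 2001 = 245.7 kg
Balance tally, oxide-wise, with the batch weights as given, for the quoted basis mass (sums match the target masses inside rounding margins):
  MgO: 1156·0.3157 + 51.10·0.9852 = 415.3 kg (target 415.4 kg)
  SrO: 198.0·0.6985 = 138.3 kg (target 138.3 kg)
  SiO2: 364.9·0.3255 + 1156·0.6341 = 851.8 kg (target 852.0 kg)
  ZnO: 350.3·0.9980 = 349.6 kg (target 349.6 kg)
  ZrO2: 364.9·0.6734 = 245.7 kg (target 245.7 kg)
Mass balance on the glass: net batch after ignition = 2001 kg (oxide target masses add up to 2001 kg; the stated basis being 2001 kg — deltas are rounding alone).
Batch total: Σ batch = 2120 kg; the LOI term Σ batch·LOI equals 119.6 kg; the yield ratio, glass ÷ batch: 94.36%.

Revised batch per 2001 kg melt:
  Raw A: 198.0 kg
  Raw B: 364.9 kg
  Source C: 1156 kg
  Stock D: 350.3 kg
  Source F: 51.10 kg
Total batch = 2120 kg; LOI loss = 119.6 kg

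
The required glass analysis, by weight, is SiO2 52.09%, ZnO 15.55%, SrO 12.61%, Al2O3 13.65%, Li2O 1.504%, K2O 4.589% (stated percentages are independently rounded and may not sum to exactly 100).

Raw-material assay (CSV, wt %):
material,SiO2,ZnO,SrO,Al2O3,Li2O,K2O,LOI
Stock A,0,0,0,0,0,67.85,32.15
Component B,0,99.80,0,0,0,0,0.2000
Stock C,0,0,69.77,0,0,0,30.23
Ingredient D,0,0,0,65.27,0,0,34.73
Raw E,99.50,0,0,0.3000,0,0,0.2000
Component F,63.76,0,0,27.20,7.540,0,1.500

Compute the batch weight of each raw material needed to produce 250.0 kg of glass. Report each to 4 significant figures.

Batch per 250.0 kg glass:
  Stock A: 16.91 kg
  Component B: 38.95 kg
  Stock C: 45.18 kg
  Ingredient D: 31.05 kg
  Raw E: 98.92 kg
  Component F: 49.87 kg
Total batch = 280.9 kg; LOI loss = 30.90 kg; yield = 89.00%

In-progress results are printed rounded to 4 significant figures in the working. The working math keeps exact precision throughout. A single rounding produces each reported result. Derived quantities (net glass mass, LOI, the totals, yield, six oxide percentages) are carried from the weighed amounts on 250.0 kg of glass in full precision as set out in either problem or answer.
The oxide mass targets at 250.0 kg glass:
  SiO2: 52.09% × 250.0 = 130.2 kg
  ZnO: 15.55% × 250.0 = 38.88 kg
  SrO: 12.61% × 250.0 = 31.52 kg
  Al2O3: 13.65% × 250.0 = 34.12 kg
  Li2O: 1.504% × 250.0 = 3.760 kg
  K2O: 4.589% × 250.0 = 11.47 kg
Sums-versus-targets review using the reported weights, for the quoted basis mass (oxide sums agree with the targets inside rounding margins):
  SiO2: 98.92·0.9950 + 49.87·0.6376 = 130.2 kg (target 130.2 kg)
  ZnO: 38.95·0.9980 = 38.87 kg (target 38.88 kg)
  SrO: 45.18·0.6977 = 31.52 kg (target 31.52 kg)
  Al2O3: 31.05·0.6527 + 98.92·0.003000 + 49.87·0.2720 = 34.13 kg (target 34.12 kg)
  Li2O: 49.87·0.07540 = 3.760 kg (target 3.760 kg)
  K2O: 16.91·0.6785 = 11.47 kg (target 11.47 kg)
Consistency of the glass mass: net batch after ignition = 250.0 kg (summing oxide targets gives 250.0 kg; stated basis 250.0 kg — differing by rounding only).
Whole-batch sum: Σ batch = 280.9 kg; the LOI term Σ batch·LOI equals 30.90 kg; yield: glass divided by total = 89.00%.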